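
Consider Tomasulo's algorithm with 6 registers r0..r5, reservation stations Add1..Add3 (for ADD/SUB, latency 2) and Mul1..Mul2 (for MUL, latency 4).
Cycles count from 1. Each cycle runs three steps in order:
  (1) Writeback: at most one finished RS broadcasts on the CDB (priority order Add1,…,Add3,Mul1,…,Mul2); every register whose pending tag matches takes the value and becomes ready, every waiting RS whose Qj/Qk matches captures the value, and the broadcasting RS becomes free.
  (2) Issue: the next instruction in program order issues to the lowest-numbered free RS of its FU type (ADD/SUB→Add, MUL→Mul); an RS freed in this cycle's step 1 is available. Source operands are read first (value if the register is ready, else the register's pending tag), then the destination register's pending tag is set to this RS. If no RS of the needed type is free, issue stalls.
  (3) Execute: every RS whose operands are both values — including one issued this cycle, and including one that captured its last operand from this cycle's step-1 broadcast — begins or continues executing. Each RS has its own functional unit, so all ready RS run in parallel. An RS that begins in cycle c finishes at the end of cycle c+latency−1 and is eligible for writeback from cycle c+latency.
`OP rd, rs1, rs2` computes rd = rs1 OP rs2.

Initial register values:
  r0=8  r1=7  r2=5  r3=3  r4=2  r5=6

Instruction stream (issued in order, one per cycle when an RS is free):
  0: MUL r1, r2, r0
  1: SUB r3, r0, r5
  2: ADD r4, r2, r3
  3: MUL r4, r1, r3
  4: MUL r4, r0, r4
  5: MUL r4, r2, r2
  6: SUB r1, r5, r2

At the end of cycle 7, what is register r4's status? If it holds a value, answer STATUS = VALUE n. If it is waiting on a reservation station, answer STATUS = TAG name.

c1: issue MUL r1<-Mul1 | r0:8,r1:Mul1,r2:5,r3:3,r4:2,r5:6
c2: issue SUB r3<-Add1 | r0:8,r1:Mul1,r2:5,r3:Add1,r4:2,r5:6
c3: issue ADD r4<-Add2 | r0:8,r1:Mul1,r2:5,r3:Add1,r4:Add2,r5:6
c4: CDB Add1=2; issue MUL r4<-Mul2 | r0:8,r1:Mul1,r2:5,r3:2,r4:Mul2,r5:6
c5: CDB Mul1=40; issue MUL r4<-Mul1 | r0:8,r1:40,r2:5,r3:2,r4:Mul1,r5:6
c6: CDB Add2=7; stall | r0:8,r1:40,r2:5,r3:2,r4:Mul1,r5:6
c7: stall | r0:8,r1:40,r2:5,r3:2,r4:Mul1,r5:6

STATUS = TAG Mul1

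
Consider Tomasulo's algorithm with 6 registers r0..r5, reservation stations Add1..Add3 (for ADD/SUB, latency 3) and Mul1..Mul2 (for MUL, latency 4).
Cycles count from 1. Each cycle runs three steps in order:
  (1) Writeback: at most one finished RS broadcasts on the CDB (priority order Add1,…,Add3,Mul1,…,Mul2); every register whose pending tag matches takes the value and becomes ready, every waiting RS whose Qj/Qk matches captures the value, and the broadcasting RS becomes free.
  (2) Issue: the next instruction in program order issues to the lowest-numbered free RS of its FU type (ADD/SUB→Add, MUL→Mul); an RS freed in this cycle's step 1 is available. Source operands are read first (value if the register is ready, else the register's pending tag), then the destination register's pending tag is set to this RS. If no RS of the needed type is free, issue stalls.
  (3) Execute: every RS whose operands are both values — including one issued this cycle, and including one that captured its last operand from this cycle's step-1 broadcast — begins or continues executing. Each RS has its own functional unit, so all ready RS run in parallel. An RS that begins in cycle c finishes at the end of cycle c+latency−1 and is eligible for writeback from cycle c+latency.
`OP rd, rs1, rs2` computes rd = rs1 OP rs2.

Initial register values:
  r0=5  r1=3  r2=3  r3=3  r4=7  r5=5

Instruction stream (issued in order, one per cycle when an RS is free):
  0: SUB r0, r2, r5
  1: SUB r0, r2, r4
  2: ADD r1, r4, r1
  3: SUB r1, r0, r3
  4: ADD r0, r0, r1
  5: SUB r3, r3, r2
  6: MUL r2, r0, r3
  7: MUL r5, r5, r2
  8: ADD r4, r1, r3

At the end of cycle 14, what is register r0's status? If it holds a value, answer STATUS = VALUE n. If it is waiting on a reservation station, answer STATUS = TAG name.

cycle 1: issue SUB r0<-Add1 // r0:Add1,r1:3,r2:3,r3:3,r4:7,r5:5
cycle 2: issue SUB r0<-Add2 // r0:Add2,r1:3,r2:3,r3:3,r4:7,r5:5
cycle 3: issue ADD r1<-Add3 // r0:Add2,r1:Add3,r2:3,r3:3,r4:7,r5:5
cycle 4: CDB Add1=-2; issue SUB r1<-Add1 // r0:Add2,r1:Add1,r2:3,r3:3,r4:7,r5:5
cycle 5: CDB Add2=-4; issue ADD r0<-Add2 // r0:Add2,r1:Add1,r2:3,r3:3,r4:7,r5:5
cycle 6: CDB Add3=10; issue SUB r3<-Add3 // r0:Add2,r1:Add1,r2:3,r3:Add3,r4:7,r5:5
cycle 7: issue MUL r2<-Mul1 // r0:Add2,r1:Add1,r2:Mul1,r3:Add3,r4:7,r5:5
cycle 8: CDB Add1=-7; issue MUL r5<-Mul2 // r0:Add2,r1:-7,r2:Mul1,r3:Add3,r4:7,r5:Mul2
cycle 9: CDB Add3=0; issue ADD r4<-Add1 // r0:Add2,r1:-7,r2:Mul1,r3:0,r4:Add1,r5:Mul2
cycle 10: - // r0:Add2,r1:-7,r2:Mul1,r3:0,r4:Add1,r5:Mul2
cycle 11: CDB Add2=-11 // r0:-11,r1:-7,r2:Mul1,r3:0,r4:Add1,r5:Mul2
cycle 12: CDB Add1=-7 // r0:-11,r1:-7,r2:Mul1,r3:0,r4:-7,r5:Mul2
cycle 13: - // r0:-11,r1:-7,r2:Mul1,r3:0,r4:-7,r5:Mul2
cycle 14: - // r0:-11,r1:-7,r2:Mul1,r3:0,r4:-7,r5:Mul2

STATUS = VALUE -11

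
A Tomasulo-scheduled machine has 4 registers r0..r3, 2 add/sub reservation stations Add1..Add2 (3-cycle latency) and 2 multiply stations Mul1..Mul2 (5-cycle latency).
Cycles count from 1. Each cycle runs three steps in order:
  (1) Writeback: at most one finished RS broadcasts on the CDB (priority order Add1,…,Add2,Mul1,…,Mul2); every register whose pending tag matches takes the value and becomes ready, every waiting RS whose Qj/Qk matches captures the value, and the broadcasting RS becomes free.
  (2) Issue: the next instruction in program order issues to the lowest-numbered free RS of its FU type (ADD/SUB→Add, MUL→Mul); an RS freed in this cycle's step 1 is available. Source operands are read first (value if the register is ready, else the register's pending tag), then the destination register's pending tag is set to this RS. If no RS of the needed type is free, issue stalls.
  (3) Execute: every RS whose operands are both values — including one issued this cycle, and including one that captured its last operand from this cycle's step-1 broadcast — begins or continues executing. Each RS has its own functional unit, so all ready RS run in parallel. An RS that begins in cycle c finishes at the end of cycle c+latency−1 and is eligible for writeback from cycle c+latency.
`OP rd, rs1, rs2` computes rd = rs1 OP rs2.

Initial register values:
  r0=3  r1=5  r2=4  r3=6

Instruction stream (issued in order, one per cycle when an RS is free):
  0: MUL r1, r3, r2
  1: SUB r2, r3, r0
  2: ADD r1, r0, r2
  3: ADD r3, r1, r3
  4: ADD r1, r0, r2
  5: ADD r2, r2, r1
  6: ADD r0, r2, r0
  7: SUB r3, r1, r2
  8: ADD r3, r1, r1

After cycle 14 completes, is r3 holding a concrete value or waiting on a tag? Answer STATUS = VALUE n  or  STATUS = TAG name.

STATUS = VALUE 12

  c1: issue MUL r1<-Mul1  regs: r0:3,r1:Mul1,r2:4,r3:6
  c2: issue SUB r2<-Add1  regs: r0:3,r1:Mul1,r2:Add1,r3:6
  c3: issue ADD r1<-Add2  regs: r0:3,r1:Add2,r2:Add1,r3:6
  c4: stall  regs: r0:3,r1:Add2,r2:Add1,r3:6
  c5: CDB Add1=3; issue ADD r3<-Add1  regs: r0:3,r1:Add2,r2:3,r3:Add1
  c6: CDB Mul1=24; stall  regs: r0:3,r1:Add2,r2:3,r3:Add1
  c7: stall  regs: r0:3,r1:Add2,r2:3,r3:Add1
  c8: CDB Add2=6; issue ADD r1<-Add2  regs: r0:3,r1:Add2,r2:3,r3:Add1
  c9: stall  regs: r0:3,r1:Add2,r2:3,r3:Add1
  c10: stall  regs: r0:3,r1:Add2,r2:3,r3:Add1
  c11: CDB Add1=12; issue ADD r2<-Add1  regs: r0:3,r1:Add2,r2:Add1,r3:12
  c12: CDB Add2=6; issue ADD r0<-Add2  regs: r0:Add2,r1:6,r2:Add1,r3:12
  c13: stall  regs: r0:Add2,r1:6,r2:Add1,r3:12
  c14: stall  regs: r0:Add2,r1:6,r2:Add1,r3:12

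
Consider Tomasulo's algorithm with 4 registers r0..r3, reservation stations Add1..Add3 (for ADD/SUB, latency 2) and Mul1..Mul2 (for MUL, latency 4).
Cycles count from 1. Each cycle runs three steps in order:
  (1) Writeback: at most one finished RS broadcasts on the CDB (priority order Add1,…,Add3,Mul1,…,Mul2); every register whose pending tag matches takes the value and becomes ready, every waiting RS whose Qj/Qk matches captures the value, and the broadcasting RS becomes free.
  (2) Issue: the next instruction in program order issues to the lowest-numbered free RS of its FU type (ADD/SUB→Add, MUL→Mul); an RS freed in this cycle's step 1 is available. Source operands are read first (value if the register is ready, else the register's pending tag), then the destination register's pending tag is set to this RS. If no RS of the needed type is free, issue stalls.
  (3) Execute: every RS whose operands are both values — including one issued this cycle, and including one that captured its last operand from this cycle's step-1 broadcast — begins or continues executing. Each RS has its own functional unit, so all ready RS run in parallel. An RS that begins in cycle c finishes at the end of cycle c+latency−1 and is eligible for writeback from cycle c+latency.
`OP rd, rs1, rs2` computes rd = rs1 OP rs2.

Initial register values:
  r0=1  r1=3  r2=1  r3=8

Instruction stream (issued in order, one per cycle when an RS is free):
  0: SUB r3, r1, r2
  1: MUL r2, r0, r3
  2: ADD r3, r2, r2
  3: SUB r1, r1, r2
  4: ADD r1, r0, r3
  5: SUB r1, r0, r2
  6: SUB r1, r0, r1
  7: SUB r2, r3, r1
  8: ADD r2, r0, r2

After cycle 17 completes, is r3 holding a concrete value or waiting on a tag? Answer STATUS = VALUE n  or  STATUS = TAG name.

STATUS = VALUE 4

c1: issue SUB r3<-Add1 | r0:1,r1:3,r2:1,r3:Add1
c2: issue MUL r2<-Mul1 | r0:1,r1:3,r2:Mul1,r3:Add1
c3: CDB Add1=2; issue ADD r3<-Add1 | r0:1,r1:3,r2:Mul1,r3:Add1
c4: issue SUB r1<-Add2 | r0:1,r1:Add2,r2:Mul1,r3:Add1
c5: issue ADD r1<-Add3 | r0:1,r1:Add3,r2:Mul1,r3:Add1
c6: stall | r0:1,r1:Add3,r2:Mul1,r3:Add1
c7: CDB Mul1=2; stall | r0:1,r1:Add3,r2:2,r3:Add1
c8: stall | r0:1,r1:Add3,r2:2,r3:Add1
c9: CDB Add1=4; issue SUB r1<-Add1 | r0:1,r1:Add1,r2:2,r3:4
c10: CDB Add2=1; issue SUB r1<-Add2 | r0:1,r1:Add2,r2:2,r3:4
c11: CDB Add1=-1; issue SUB r2<-Add1 | r0:1,r1:Add2,r2:Add1,r3:4
c12: CDB Add3=5; issue ADD r2<-Add3 | r0:1,r1:Add2,r2:Add3,r3:4
c13: CDB Add2=2 | r0:1,r1:2,r2:Add3,r3:4
c14: - | r0:1,r1:2,r2:Add3,r3:4
c15: CDB Add1=2 | r0:1,r1:2,r2:Add3,r3:4
c16: - | r0:1,r1:2,r2:Add3,r3:4
c17: CDB Add3=3 | r0:1,r1:2,r2:3,r3:4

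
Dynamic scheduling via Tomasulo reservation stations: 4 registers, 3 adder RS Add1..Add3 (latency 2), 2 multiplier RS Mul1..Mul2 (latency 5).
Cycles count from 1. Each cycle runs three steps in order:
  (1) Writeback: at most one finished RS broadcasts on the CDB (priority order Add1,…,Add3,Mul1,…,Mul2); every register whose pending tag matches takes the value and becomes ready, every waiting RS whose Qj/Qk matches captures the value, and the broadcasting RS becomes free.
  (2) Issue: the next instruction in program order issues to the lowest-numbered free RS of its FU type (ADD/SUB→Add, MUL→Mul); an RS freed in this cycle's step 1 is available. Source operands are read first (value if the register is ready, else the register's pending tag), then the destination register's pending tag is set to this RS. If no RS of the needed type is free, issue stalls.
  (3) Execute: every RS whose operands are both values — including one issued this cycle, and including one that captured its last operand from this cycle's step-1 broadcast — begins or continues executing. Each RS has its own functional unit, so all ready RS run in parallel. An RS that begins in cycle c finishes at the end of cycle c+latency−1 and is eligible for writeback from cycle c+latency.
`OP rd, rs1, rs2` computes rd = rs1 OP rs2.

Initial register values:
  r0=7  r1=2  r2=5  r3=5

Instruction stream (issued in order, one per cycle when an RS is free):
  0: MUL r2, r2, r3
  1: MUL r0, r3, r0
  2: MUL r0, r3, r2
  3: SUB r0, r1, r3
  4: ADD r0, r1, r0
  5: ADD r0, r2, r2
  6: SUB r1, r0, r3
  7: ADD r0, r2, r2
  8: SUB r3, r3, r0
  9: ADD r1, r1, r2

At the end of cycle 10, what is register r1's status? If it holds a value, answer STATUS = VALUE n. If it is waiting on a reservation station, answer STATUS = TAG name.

STATUS = TAG Add3

c1: issue MUL r2<-Mul1 | r0:7,r1:2,r2:Mul1,r3:5
c2: issue MUL r0<-Mul2 | r0:Mul2,r1:2,r2:Mul1,r3:5
c3: stall | r0:Mul2,r1:2,r2:Mul1,r3:5
c4: stall | r0:Mul2,r1:2,r2:Mul1,r3:5
c5: stall | r0:Mul2,r1:2,r2:Mul1,r3:5
c6: CDB Mul1=25; issue MUL r0<-Mul1 | r0:Mul1,r1:2,r2:25,r3:5
c7: CDB Mul2=35; issue SUB r0<-Add1 | r0:Add1,r1:2,r2:25,r3:5
c8: issue ADD r0<-Add2 | r0:Add2,r1:2,r2:25,r3:5
c9: CDB Add1=-3; issue ADD r0<-Add1 | r0:Add1,r1:2,r2:25,r3:5
c10: issue SUB r1<-Add3 | r0:Add1,r1:Add3,r2:25,r3:5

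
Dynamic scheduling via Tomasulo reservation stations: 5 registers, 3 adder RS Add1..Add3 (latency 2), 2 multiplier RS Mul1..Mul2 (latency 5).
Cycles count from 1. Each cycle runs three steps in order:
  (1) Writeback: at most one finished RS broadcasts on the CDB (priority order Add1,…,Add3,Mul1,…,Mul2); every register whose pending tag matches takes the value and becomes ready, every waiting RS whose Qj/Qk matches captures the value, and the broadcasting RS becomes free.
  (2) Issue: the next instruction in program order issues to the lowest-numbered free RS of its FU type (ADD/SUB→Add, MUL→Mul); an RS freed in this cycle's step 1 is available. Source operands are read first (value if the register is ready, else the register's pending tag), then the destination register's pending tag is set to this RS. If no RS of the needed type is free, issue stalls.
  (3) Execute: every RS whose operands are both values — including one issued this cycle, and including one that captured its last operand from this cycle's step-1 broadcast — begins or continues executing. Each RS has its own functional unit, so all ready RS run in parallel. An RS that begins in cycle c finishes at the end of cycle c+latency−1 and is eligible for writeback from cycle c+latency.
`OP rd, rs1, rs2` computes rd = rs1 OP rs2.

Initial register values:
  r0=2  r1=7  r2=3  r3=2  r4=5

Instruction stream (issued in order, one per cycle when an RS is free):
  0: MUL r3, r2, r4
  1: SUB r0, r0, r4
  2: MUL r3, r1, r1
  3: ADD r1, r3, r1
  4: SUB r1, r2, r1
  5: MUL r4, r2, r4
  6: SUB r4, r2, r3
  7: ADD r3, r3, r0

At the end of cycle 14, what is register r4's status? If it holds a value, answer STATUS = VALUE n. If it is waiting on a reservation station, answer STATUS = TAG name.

STATUS = VALUE -46

c1: issue MUL r3<-Mul1 | r0:2,r1:7,r2:3,r3:Mul1,r4:5
c2: issue SUB r0<-Add1 | r0:Add1,r1:7,r2:3,r3:Mul1,r4:5
c3: issue MUL r3<-Mul2 | r0:Add1,r1:7,r2:3,r3:Mul2,r4:5
c4: CDB Add1=-3; issue ADD r1<-Add1 | r0:-3,r1:Add1,r2:3,r3:Mul2,r4:5
c5: issue SUB r1<-Add2 | r0:-3,r1:Add2,r2:3,r3:Mul2,r4:5
c6: CDB Mul1=15; issue MUL r4<-Mul1 | r0:-3,r1:Add2,r2:3,r3:Mul2,r4:Mul1
c7: issue SUB r4<-Add3 | r0:-3,r1:Add2,r2:3,r3:Mul2,r4:Add3
c8: CDB Mul2=49; stall | r0:-3,r1:Add2,r2:3,r3:49,r4:Add3
c9: stall | r0:-3,r1:Add2,r2:3,r3:49,r4:Add3
c10: CDB Add1=56; issue ADD r3<-Add1 | r0:-3,r1:Add2,r2:3,r3:Add1,r4:Add3
c11: CDB Add3=-46 | r0:-3,r1:Add2,r2:3,r3:Add1,r4:-46
c12: CDB Add1=46 | r0:-3,r1:Add2,r2:3,r3:46,r4:-46
c13: CDB Add2=-53 | r0:-3,r1:-53,r2:3,r3:46,r4:-46
c14: CDB Mul1=15 | r0:-3,r1:-53,r2:3,r3:46,r4:-46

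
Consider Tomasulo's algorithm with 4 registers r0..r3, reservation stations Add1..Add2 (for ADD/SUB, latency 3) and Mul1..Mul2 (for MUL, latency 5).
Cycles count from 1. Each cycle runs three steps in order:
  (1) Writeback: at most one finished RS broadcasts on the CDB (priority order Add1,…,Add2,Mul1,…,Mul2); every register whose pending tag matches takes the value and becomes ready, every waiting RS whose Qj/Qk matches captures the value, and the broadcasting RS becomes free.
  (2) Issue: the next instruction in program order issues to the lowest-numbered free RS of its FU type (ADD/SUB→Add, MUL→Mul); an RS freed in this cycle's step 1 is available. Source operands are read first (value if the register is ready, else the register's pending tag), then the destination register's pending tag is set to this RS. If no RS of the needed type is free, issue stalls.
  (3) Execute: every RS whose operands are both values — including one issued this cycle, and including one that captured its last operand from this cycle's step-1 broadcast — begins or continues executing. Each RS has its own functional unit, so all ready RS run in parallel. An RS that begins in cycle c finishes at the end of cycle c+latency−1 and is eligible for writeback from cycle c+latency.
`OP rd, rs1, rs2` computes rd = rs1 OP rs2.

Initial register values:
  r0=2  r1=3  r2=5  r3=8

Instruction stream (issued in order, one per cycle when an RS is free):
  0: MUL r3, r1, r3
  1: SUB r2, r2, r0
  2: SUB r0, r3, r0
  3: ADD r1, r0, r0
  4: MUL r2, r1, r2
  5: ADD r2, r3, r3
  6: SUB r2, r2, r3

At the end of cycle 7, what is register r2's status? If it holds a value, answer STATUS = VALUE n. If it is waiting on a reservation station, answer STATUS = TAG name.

c1: issue MUL r3<-Mul1 | r0:2,r1:3,r2:5,r3:Mul1
c2: issue SUB r2<-Add1 | r0:2,r1:3,r2:Add1,r3:Mul1
c3: issue SUB r0<-Add2 | r0:Add2,r1:3,r2:Add1,r3:Mul1
c4: stall | r0:Add2,r1:3,r2:Add1,r3:Mul1
c5: CDB Add1=3; issue ADD r1<-Add1 | r0:Add2,r1:Add1,r2:3,r3:Mul1
c6: CDB Mul1=24; issue MUL r2<-Mul1 | r0:Add2,r1:Add1,r2:Mul1,r3:24
c7: stall | r0:Add2,r1:Add1,r2:Mul1,r3:24

STATUS = TAG Mul1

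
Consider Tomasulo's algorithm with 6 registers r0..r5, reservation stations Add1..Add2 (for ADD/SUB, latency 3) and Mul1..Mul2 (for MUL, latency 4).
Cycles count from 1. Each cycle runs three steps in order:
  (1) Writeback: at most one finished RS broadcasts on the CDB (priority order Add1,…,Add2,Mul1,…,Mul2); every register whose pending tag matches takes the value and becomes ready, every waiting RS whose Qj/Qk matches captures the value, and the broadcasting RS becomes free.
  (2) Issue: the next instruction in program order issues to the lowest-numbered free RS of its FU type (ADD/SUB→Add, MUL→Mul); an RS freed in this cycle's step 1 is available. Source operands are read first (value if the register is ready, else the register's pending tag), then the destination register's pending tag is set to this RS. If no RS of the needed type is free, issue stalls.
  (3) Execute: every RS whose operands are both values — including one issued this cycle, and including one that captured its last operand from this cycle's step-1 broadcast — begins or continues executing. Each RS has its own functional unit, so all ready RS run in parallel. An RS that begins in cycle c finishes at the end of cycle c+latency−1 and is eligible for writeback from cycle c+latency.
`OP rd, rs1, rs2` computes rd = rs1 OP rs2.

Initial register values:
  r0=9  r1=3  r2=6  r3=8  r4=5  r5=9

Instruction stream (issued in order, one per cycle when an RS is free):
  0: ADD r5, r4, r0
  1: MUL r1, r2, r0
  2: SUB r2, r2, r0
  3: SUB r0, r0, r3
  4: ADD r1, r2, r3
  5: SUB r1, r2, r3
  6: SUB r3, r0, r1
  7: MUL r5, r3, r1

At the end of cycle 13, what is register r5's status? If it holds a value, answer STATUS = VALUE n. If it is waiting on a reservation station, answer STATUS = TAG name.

  c1: issue ADD r5<-Add1  regs: r0:9,r1:3,r2:6,r3:8,r4:5,r5:Add1
  c2: issue MUL r1<-Mul1  regs: r0:9,r1:Mul1,r2:6,r3:8,r4:5,r5:Add1
  c3: issue SUB r2<-Add2  regs: r0:9,r1:Mul1,r2:Add2,r3:8,r4:5,r5:Add1
  c4: CDB Add1=14; issue SUB r0<-Add1  regs: r0:Add1,r1:Mul1,r2:Add2,r3:8,r4:5,r5:14
  c5: stall  regs: r0:Add1,r1:Mul1,r2:Add2,r3:8,r4:5,r5:14
  c6: CDB Add2=-3; issue ADD r1<-Add2  regs: r0:Add1,r1:Add2,r2:-3,r3:8,r4:5,r5:14
  c7: CDB Add1=1; issue SUB r1<-Add1  regs: r0:1,r1:Add1,r2:-3,r3:8,r4:5,r5:14
  c8: CDB Mul1=54; stall  regs: r0:1,r1:Add1,r2:-3,r3:8,r4:5,r5:14
  c9: CDB Add2=5; issue SUB r3<-Add2  regs: r0:1,r1:Add1,r2:-3,r3:Add2,r4:5,r5:14
  c10: CDB Add1=-11; issue MUL r5<-Mul1  regs: r0:1,r1:-11,r2:-3,r3:Add2,r4:5,r5:Mul1
  c11: -  regs: r0:1,r1:-11,r2:-3,r3:Add2,r4:5,r5:Mul1
  c12: -  regs: r0:1,r1:-11,r2:-3,r3:Add2,r4:5,r5:Mul1
  c13: CDB Add2=12  regs: r0:1,r1:-11,r2:-3,r3:12,r4:5,r5:Mul1

STATUS = TAG Mul1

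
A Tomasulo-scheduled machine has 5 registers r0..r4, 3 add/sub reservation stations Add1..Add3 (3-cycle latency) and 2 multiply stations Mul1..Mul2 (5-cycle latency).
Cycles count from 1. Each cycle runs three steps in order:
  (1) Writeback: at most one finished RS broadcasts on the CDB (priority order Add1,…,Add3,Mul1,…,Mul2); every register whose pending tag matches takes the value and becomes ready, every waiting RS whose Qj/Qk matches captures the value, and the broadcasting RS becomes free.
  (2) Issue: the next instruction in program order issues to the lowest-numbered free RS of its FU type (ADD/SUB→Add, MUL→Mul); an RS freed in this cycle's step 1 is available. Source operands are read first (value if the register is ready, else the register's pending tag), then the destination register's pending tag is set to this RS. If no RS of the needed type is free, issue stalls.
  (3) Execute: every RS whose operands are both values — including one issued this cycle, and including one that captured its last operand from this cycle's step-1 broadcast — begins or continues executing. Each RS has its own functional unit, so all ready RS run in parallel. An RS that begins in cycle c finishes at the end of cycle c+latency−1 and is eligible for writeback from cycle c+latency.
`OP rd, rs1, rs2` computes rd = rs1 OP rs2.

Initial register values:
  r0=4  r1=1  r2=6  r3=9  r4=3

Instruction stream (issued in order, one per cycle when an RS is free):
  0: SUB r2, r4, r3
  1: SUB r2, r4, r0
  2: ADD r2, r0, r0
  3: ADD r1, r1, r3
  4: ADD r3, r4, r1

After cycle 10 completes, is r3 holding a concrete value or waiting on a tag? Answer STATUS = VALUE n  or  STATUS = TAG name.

STATUS = VALUE 13

cycle 1: issue SUB r2<-Add1 // r0:4,r1:1,r2:Add1,r3:9,r4:3
cycle 2: issue SUB r2<-Add2 // r0:4,r1:1,r2:Add2,r3:9,r4:3
cycle 3: issue ADD r2<-Add3 // r0:4,r1:1,r2:Add3,r3:9,r4:3
cycle 4: CDB Add1=-6; issue ADD r1<-Add1 // r0:4,r1:Add1,r2:Add3,r3:9,r4:3
cycle 5: CDB Add2=-1; issue ADD r3<-Add2 // r0:4,r1:Add1,r2:Add3,r3:Add2,r4:3
cycle 6: CDB Add3=8 // r0:4,r1:Add1,r2:8,r3:Add2,r4:3
cycle 7: CDB Add1=10 // r0:4,r1:10,r2:8,r3:Add2,r4:3
cycle 8: - // r0:4,r1:10,r2:8,r3:Add2,r4:3
cycle 9: - // r0:4,r1:10,r2:8,r3:Add2,r4:3
cycle 10: CDB Add2=13 // r0:4,r1:10,r2:8,r3:13,r4:3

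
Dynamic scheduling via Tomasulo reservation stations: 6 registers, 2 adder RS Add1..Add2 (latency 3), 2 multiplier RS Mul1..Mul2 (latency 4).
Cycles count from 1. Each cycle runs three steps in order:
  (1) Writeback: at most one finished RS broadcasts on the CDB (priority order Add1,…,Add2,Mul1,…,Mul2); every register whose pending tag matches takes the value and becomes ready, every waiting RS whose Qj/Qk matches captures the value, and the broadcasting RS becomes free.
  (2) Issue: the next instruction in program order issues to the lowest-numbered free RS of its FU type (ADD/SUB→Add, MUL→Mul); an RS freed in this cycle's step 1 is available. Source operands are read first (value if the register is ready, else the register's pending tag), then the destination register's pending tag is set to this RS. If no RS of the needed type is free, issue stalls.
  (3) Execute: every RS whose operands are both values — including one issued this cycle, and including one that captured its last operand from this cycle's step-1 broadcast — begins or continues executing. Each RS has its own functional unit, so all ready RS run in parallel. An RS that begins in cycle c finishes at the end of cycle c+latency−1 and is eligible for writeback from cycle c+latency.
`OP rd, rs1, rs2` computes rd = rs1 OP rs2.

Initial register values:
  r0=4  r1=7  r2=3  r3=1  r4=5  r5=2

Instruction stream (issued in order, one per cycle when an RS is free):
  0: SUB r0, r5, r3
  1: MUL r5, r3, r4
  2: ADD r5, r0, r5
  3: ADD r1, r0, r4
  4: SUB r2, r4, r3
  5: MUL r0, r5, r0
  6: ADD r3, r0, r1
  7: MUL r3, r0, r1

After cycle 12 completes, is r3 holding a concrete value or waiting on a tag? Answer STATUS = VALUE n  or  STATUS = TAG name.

  c1: issue SUB r0<-Add1  regs: r0:Add1,r1:7,r2:3,r3:1,r4:5,r5:2
  c2: issue MUL r5<-Mul1  regs: r0:Add1,r1:7,r2:3,r3:1,r4:5,r5:Mul1
  c3: issue ADD r5<-Add2  regs: r0:Add1,r1:7,r2:3,r3:1,r4:5,r5:Add2
  c4: CDB Add1=1; issue ADD r1<-Add1  regs: r0:1,r1:Add1,r2:3,r3:1,r4:5,r5:Add2
  c5: stall  regs: r0:1,r1:Add1,r2:3,r3:1,r4:5,r5:Add2
  c6: CDB Mul1=5; stall  regs: r0:1,r1:Add1,r2:3,r3:1,r4:5,r5:Add2
  c7: CDB Add1=6; issue SUB r2<-Add1  regs: r0:1,r1:6,r2:Add1,r3:1,r4:5,r5:Add2
  c8: issue MUL r0<-Mul1  regs: r0:Mul1,r1:6,r2:Add1,r3:1,r4:5,r5:Add2
  c9: CDB Add2=6; issue ADD r3<-Add2  regs: r0:Mul1,r1:6,r2:Add1,r3:Add2,r4:5,r5:6
  c10: CDB Add1=4; issue MUL r3<-Mul2  regs: r0:Mul1,r1:6,r2:4,r3:Mul2,r4:5,r5:6
  c11: -  regs: r0:Mul1,r1:6,r2:4,r3:Mul2,r4:5,r5:6
  c12: -  regs: r0:Mul1,r1:6,r2:4,r3:Mul2,r4:5,r5:6

STATUS = TAG Mul2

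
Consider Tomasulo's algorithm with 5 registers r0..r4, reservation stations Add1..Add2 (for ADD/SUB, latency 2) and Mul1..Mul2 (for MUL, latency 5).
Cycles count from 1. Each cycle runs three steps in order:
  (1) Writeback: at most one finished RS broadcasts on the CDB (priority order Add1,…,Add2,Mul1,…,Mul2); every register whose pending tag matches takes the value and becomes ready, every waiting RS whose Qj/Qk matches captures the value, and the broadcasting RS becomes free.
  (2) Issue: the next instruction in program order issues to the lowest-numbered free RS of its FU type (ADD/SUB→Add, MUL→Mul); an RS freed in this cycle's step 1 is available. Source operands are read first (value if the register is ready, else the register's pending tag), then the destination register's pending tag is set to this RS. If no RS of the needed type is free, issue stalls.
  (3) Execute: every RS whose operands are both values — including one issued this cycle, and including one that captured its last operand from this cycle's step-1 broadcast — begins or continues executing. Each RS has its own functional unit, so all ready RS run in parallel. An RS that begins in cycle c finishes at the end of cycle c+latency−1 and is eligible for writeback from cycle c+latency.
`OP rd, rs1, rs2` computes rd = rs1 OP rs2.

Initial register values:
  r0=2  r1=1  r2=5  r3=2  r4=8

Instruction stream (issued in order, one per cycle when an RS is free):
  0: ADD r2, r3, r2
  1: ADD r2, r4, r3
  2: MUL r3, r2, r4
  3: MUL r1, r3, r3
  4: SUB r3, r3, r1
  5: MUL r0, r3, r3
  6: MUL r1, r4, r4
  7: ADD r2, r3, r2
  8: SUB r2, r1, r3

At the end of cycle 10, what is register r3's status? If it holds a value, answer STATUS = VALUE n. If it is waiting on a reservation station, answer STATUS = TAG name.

c1: issue ADD r2<-Add1 | r0:2,r1:1,r2:Add1,r3:2,r4:8
c2: issue ADD r2<-Add2 | r0:2,r1:1,r2:Add2,r3:2,r4:8
c3: CDB Add1=7; issue MUL r3<-Mul1 | r0:2,r1:1,r2:Add2,r3:Mul1,r4:8
c4: CDB Add2=10; issue MUL r1<-Mul2 | r0:2,r1:Mul2,r2:10,r3:Mul1,r4:8
c5: issue SUB r3<-Add1 | r0:2,r1:Mul2,r2:10,r3:Add1,r4:8
c6: stall | r0:2,r1:Mul2,r2:10,r3:Add1,r4:8
c7: stall | r0:2,r1:Mul2,r2:10,r3:Add1,r4:8
c8: stall | r0:2,r1:Mul2,r2:10,r3:Add1,r4:8
c9: CDB Mul1=80; issue MUL r0<-Mul1 | r0:Mul1,r1:Mul2,r2:10,r3:Add1,r4:8
c10: stall | r0:Mul1,r1:Mul2,r2:10,r3:Add1,r4:8

STATUS = TAG Add1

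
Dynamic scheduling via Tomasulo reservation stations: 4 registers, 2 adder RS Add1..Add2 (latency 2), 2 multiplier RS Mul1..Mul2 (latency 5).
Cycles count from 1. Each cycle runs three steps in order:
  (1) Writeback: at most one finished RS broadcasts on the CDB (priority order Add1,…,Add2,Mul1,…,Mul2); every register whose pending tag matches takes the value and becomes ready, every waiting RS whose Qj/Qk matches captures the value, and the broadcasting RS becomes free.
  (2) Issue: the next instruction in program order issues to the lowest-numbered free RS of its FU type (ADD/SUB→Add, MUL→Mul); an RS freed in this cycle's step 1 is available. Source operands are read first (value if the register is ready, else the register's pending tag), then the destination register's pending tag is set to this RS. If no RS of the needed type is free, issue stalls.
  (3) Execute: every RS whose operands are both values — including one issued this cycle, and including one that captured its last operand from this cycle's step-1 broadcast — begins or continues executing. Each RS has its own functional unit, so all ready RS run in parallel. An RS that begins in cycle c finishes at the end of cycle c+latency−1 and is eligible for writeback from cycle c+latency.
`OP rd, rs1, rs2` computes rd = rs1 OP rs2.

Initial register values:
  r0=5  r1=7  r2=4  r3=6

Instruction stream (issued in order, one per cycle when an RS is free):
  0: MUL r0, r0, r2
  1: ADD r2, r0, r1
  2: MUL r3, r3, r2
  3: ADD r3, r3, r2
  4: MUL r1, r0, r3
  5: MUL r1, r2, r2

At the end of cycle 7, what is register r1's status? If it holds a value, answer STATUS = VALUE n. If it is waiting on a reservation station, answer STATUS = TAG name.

c1: issue MUL r0<-Mul1 | r0:Mul1,r1:7,r2:4,r3:6
c2: issue ADD r2<-Add1 | r0:Mul1,r1:7,r2:Add1,r3:6
c3: issue MUL r3<-Mul2 | r0:Mul1,r1:7,r2:Add1,r3:Mul2
c4: issue ADD r3<-Add2 | r0:Mul1,r1:7,r2:Add1,r3:Add2
c5: stall | r0:Mul1,r1:7,r2:Add1,r3:Add2
c6: CDB Mul1=20; issue MUL r1<-Mul1 | r0:20,r1:Mul1,r2:Add1,r3:Add2
c7: stall | r0:20,r1:Mul1,r2:Add1,r3:Add2

STATUS = TAG Mul1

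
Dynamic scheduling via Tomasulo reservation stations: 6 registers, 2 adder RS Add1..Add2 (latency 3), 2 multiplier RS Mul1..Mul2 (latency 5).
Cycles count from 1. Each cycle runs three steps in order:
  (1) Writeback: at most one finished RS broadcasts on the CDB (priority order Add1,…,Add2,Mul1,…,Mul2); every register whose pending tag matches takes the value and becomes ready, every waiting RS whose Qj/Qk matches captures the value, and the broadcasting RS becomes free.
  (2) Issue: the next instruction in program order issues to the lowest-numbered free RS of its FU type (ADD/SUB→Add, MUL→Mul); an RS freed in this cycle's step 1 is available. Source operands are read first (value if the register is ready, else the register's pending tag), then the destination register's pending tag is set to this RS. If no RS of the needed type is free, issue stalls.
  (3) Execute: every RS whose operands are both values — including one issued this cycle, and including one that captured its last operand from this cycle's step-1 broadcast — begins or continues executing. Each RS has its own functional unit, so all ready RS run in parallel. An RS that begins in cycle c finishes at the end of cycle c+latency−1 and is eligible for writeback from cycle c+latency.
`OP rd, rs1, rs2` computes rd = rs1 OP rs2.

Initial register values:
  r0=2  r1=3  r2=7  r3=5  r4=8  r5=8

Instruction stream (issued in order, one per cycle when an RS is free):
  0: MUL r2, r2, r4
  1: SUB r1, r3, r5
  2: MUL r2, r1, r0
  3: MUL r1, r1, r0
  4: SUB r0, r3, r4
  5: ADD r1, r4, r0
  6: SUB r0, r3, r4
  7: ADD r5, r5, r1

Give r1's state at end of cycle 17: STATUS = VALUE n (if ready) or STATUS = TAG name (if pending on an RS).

STATUS = VALUE 5

cycle 1: issue MUL r2<-Mul1 // r0:2,r1:3,r2:Mul1,r3:5,r4:8,r5:8
cycle 2: issue SUB r1<-Add1 // r0:2,r1:Add1,r2:Mul1,r3:5,r4:8,r5:8
cycle 3: issue MUL r2<-Mul2 // r0:2,r1:Add1,r2:Mul2,r3:5,r4:8,r5:8
cycle 4: stall // r0:2,r1:Add1,r2:Mul2,r3:5,r4:8,r5:8
cycle 5: CDB Add1=-3; stall // r0:2,r1:-3,r2:Mul2,r3:5,r4:8,r5:8
cycle 6: CDB Mul1=56; issue MUL r1<-Mul1 // r0:2,r1:Mul1,r2:Mul2,r3:5,r4:8,r5:8
cycle 7: issue SUB r0<-Add1 // r0:Add1,r1:Mul1,r2:Mul2,r3:5,r4:8,r5:8
cycle 8: issue ADD r1<-Add2 // r0:Add1,r1:Add2,r2:Mul2,r3:5,r4:8,r5:8
cycle 9: stall // r0:Add1,r1:Add2,r2:Mul2,r3:5,r4:8,r5:8
cycle 10: CDB Add1=-3; issue SUB r0<-Add1 // r0:Add1,r1:Add2,r2:Mul2,r3:5,r4:8,r5:8
cycle 11: CDB Mul1=-6; stall // r0:Add1,r1:Add2,r2:Mul2,r3:5,r4:8,r5:8
cycle 12: CDB Mul2=-6; stall // r0:Add1,r1:Add2,r2:-6,r3:5,r4:8,r5:8
cycle 13: CDB Add1=-3; issue ADD r5<-Add1 // r0:-3,r1:Add2,r2:-6,r3:5,r4:8,r5:Add1
cycle 14: CDB Add2=5 // r0:-3,r1:5,r2:-6,r3:5,r4:8,r5:Add1
cycle 15: - // r0:-3,r1:5,r2:-6,r3:5,r4:8,r5:Add1
cycle 16: - // r0:-3,r1:5,r2:-6,r3:5,r4:8,r5:Add1
cycle 17: CDB Add1=13 // r0:-3,r1:5,r2:-6,r3:5,r4:8,r5:13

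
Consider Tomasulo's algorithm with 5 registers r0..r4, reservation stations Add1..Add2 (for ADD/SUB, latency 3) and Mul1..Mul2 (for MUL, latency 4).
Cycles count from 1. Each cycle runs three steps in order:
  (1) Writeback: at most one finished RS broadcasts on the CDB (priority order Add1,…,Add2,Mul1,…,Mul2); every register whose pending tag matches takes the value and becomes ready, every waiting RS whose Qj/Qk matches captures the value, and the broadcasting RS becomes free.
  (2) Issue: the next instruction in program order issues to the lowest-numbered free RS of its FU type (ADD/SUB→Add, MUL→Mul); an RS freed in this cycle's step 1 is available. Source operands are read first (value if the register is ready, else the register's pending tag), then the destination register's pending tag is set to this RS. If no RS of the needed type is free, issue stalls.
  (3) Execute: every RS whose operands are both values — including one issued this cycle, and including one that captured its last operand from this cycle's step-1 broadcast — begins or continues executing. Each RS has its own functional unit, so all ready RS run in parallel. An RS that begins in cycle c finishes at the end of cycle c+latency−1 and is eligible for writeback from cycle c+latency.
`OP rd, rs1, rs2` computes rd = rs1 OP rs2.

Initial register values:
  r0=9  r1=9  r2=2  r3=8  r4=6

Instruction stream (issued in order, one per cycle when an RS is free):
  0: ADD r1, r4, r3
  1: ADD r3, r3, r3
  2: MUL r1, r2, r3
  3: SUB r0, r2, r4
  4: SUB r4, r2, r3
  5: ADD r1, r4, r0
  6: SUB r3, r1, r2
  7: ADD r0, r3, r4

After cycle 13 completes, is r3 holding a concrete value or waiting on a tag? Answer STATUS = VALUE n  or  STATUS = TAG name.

STATUS = TAG Add2

  c1: issue ADD r1<-Add1  regs: r0:9,r1:Add1,r2:2,r3:8,r4:6
  c2: issue ADD r3<-Add2  regs: r0:9,r1:Add1,r2:2,r3:Add2,r4:6
  c3: issue MUL r1<-Mul1  regs: r0:9,r1:Mul1,r2:2,r3:Add2,r4:6
  c4: CDB Add1=14; issue SUB r0<-Add1  regs: r0:Add1,r1:Mul1,r2:2,r3:Add2,r4:6
  c5: CDB Add2=16; issue SUB r4<-Add2  regs: r0:Add1,r1:Mul1,r2:2,r3:16,r4:Add2
  c6: stall  regs: r0:Add1,r1:Mul1,r2:2,r3:16,r4:Add2
  c7: CDB Add1=-4; issue ADD r1<-Add1  regs: r0:-4,r1:Add1,r2:2,r3:16,r4:Add2
  c8: CDB Add2=-14; issue SUB r3<-Add2  regs: r0:-4,r1:Add1,r2:2,r3:Add2,r4:-14
  c9: CDB Mul1=32; stall  regs: r0:-4,r1:Add1,r2:2,r3:Add2,r4:-14
  c10: stall  regs: r0:-4,r1:Add1,r2:2,r3:Add2,r4:-14
  c11: CDB Add1=-18; issue ADD r0<-Add1  regs: r0:Add1,r1:-18,r2:2,r3:Add2,r4:-14
  c12: -  regs: r0:Add1,r1:-18,r2:2,r3:Add2,r4:-14
  c13: -  regs: r0:Add1,r1:-18,r2:2,r3:Add2,r4:-14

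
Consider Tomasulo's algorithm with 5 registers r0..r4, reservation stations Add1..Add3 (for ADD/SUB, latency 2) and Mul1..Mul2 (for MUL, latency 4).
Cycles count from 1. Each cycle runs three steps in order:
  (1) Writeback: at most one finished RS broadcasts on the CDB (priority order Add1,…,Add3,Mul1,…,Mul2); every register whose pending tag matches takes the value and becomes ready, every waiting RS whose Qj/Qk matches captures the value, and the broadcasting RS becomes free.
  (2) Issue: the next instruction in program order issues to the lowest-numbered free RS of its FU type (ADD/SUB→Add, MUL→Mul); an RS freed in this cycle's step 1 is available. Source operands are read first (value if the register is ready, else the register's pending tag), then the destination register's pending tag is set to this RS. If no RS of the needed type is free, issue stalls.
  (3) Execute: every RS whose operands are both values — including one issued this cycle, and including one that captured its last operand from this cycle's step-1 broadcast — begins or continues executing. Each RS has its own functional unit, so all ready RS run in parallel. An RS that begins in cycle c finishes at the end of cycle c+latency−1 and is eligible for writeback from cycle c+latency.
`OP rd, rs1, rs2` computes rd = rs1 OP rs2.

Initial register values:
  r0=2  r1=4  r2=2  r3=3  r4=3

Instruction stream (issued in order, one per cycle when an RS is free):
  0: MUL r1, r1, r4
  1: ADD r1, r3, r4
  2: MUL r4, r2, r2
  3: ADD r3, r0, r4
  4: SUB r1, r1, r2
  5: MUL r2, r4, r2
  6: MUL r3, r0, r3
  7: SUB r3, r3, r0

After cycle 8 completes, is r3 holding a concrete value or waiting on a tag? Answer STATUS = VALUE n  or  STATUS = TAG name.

STATUS = TAG Mul2

cycle 1: issue MUL r1<-Mul1 // r0:2,r1:Mul1,r2:2,r3:3,r4:3
cycle 2: issue ADD r1<-Add1 // r0:2,r1:Add1,r2:2,r3:3,r4:3
cycle 3: issue MUL r4<-Mul2 // r0:2,r1:Add1,r2:2,r3:3,r4:Mul2
cycle 4: CDB Add1=6; issue ADD r3<-Add1 // r0:2,r1:6,r2:2,r3:Add1,r4:Mul2
cycle 5: CDB Mul1=12; issue SUB r1<-Add2 // r0:2,r1:Add2,r2:2,r3:Add1,r4:Mul2
cycle 6: issue MUL r2<-Mul1 // r0:2,r1:Add2,r2:Mul1,r3:Add1,r4:Mul2
cycle 7: CDB Add2=4; stall // r0:2,r1:4,r2:Mul1,r3:Add1,r4:Mul2
cycle 8: CDB Mul2=4; issue MUL r3<-Mul2 // r0:2,r1:4,r2:Mul1,r3:Mul2,r4:4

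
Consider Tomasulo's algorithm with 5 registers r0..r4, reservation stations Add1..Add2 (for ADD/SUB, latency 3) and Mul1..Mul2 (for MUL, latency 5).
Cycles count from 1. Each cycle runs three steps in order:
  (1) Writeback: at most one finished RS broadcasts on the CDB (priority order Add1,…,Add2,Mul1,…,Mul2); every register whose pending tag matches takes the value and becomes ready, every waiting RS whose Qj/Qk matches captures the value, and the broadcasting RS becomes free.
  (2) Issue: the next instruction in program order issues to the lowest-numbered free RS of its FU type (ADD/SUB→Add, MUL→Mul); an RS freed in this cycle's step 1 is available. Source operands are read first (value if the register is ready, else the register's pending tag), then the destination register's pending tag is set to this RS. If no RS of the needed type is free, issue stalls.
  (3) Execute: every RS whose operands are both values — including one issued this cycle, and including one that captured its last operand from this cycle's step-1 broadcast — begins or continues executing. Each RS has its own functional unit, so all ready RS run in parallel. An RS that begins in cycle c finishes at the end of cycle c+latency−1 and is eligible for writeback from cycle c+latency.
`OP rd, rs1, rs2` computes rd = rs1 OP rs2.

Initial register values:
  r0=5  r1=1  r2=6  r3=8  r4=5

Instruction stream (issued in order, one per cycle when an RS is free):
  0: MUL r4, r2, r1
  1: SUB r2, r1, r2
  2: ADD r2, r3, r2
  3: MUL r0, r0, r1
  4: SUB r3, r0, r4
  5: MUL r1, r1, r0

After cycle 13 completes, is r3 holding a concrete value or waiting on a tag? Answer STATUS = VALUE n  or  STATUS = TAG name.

cycle 1: issue MUL r4<-Mul1 // r0:5,r1:1,r2:6,r3:8,r4:Mul1
cycle 2: issue SUB r2<-Add1 // r0:5,r1:1,r2:Add1,r3:8,r4:Mul1
cycle 3: issue ADD r2<-Add2 // r0:5,r1:1,r2:Add2,r3:8,r4:Mul1
cycle 4: issue MUL r0<-Mul2 // r0:Mul2,r1:1,r2:Add2,r3:8,r4:Mul1
cycle 5: CDB Add1=-5; issue SUB r3<-Add1 // r0:Mul2,r1:1,r2:Add2,r3:Add1,r4:Mul1
cycle 6: CDB Mul1=6; issue MUL r1<-Mul1 // r0:Mul2,r1:Mul1,r2:Add2,r3:Add1,r4:6
cycle 7: - // r0:Mul2,r1:Mul1,r2:Add2,r3:Add1,r4:6
cycle 8: CDB Add2=3 // r0:Mul2,r1:Mul1,r2:3,r3:Add1,r4:6
cycle 9: CDB Mul2=5 // r0:5,r1:Mul1,r2:3,r3:Add1,r4:6
cycle 10: - // r0:5,r1:Mul1,r2:3,r3:Add1,r4:6
cycle 11: - // r0:5,r1:Mul1,r2:3,r3:Add1,r4:6
cycle 12: CDB Add1=-1 // r0:5,r1:Mul1,r2:3,r3:-1,r4:6
cycle 13: - // r0:5,r1:Mul1,r2:3,r3:-1,r4:6

STATUS = VALUE -1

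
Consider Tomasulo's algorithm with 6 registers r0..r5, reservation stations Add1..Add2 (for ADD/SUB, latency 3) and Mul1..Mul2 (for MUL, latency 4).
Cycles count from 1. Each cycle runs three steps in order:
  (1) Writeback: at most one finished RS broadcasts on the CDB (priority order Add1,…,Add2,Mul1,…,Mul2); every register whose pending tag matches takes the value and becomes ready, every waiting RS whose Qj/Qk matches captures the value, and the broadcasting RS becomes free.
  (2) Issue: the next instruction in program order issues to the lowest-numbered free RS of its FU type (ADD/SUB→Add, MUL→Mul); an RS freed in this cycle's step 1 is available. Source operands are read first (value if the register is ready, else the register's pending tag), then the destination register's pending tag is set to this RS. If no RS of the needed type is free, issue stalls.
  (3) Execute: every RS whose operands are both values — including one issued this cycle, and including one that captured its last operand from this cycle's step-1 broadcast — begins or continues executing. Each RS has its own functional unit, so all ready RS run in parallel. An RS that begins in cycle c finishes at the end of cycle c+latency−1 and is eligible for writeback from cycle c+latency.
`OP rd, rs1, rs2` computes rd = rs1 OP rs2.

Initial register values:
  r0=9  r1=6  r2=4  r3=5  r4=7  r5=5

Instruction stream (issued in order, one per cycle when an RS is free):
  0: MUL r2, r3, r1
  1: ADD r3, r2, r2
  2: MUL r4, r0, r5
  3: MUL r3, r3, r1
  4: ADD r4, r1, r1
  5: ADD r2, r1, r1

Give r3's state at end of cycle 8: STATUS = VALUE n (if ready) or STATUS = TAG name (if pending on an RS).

c1: issue MUL r2<-Mul1 | r0:9,r1:6,r2:Mul1,r3:5,r4:7,r5:5
c2: issue ADD r3<-Add1 | r0:9,r1:6,r2:Mul1,r3:Add1,r4:7,r5:5
c3: issue MUL r4<-Mul2 | r0:9,r1:6,r2:Mul1,r3:Add1,r4:Mul2,r5:5
c4: stall | r0:9,r1:6,r2:Mul1,r3:Add1,r4:Mul2,r5:5
c5: CDB Mul1=30; issue MUL r3<-Mul1 | r0:9,r1:6,r2:30,r3:Mul1,r4:Mul2,r5:5
c6: issue ADD r4<-Add2 | r0:9,r1:6,r2:30,r3:Mul1,r4:Add2,r5:5
c7: CDB Mul2=45; stall | r0:9,r1:6,r2:30,r3:Mul1,r4:Add2,r5:5
c8: CDB Add1=60; issue ADD r2<-Add1 | r0:9,r1:6,r2:Add1,r3:Mul1,r4:Add2,r5:5

STATUS = TAG Mul1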